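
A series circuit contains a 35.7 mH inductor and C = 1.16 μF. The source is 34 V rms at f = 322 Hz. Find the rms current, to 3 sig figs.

ω = 2πf = 2023 rad/s
X_L = ωL = 72.2 Ω
X_C = 1/(ωC) = 426 Ω
Net reactance X = X_L − X_C = -354 Ω
Z = − j354 Ω
|Z| = √(0² + 354²) = 354 Ω
I = V/|Z| = 34/354 = 96.1 mA

96.1 mA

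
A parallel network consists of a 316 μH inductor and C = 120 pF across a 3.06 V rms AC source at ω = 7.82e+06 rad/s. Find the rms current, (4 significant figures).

X_L = ωL = 2471 Ω
X_C = 1/(ωC) = 1066 Ω
Parallel: admittances add. Y = 1/(jωL) + jωC
Y = (0 + j0.0005337) S
|Y| = 0.0005337 S → |Z| = 1/|Y| = 1874 Ω, ∠Z = −∠Y = -90.00°
I = V/|Z| = 3.06/1874 = 1.633 mA

1.633 mA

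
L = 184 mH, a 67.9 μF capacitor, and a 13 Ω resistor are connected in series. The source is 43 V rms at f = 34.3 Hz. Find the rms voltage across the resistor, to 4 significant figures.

17.75 V

ω = 2πf = 215.5 rad/s
X_L = ωL = 39.65 Ω
X_C = 1/(ωC) = 68.34 Ω
Net reactance X = X_L − X_C = -28.68 Ω
Z = 13.00 − j28.68 Ω
|Z| = √(13.00² + 28.68²) = 31.49 Ω
I = V/|Z| = 1.365 A
V_R = I·|Z_R| = 1.365 × 13.00 = 17.75 V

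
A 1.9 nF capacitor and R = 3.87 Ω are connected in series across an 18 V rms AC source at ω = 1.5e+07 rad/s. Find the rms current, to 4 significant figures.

X_C = 1/(ωC) = 35.09 Ω
Z = 3.870 − j35.09 Ω
|Z| = √(3.870² + 35.09²) = 35.30 Ω
I = V/|Z| = 18/35.30 = 509.9 mA

509.9 mA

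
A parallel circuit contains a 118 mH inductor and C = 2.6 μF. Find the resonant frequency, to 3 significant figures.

287 Hz

ω₀ = 1/√(LC) = 1/√(0.118 × 2.6e-06) = 1805 rad/s
f₀ = ω₀/(2π) = 287 Hz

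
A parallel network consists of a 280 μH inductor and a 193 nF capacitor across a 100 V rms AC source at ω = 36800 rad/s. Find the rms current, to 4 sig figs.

8.995 A

X_L = ωL = 10.30 Ω
X_C = 1/(ωC) = 140.8 Ω
Parallel: admittances add. Y = 1/(jωL) + jωC
Y = (0 − j0.08995) S
|Y| = 0.08995 S → |Z| = 1/|Y| = 11.12 Ω, ∠Z = −∠Y = 90.00°
I = V/|Z| = 100/11.12 = 8.995 A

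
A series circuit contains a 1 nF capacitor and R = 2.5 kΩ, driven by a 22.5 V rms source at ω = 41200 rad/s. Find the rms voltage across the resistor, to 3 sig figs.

X_C = 1/(ωC) = 24300 Ω
Z = 2500 − j24300 Ω
|Z| = √(2500² + 24300²) = 24400 Ω
I = V/|Z| = 922 μA
V_R = I·|Z_R| = 0.000922 × 2500 = 2.31 V

2.31 V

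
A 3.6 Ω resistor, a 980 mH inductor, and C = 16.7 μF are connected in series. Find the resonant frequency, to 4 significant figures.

ω₀ = 1/√(LC) = 1/√(0.98 × 1.67e-05) = 247.2 rad/s
f₀ = ω₀/(2π) = 39.34 Hz

39.34 Hz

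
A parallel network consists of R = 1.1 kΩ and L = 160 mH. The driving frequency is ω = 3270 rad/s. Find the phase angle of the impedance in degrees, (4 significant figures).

X_L = ωL = 523.2 Ω
Parallel: admittances add. Y = 1/R + 1/(jωL)
Y = (0.0009091 − j0.001911) S
|Y| = 0.002116 S → |Z| = 1/|Y| = 472.5 Ω, ∠Z = −∠Y = 64.56°

64.56°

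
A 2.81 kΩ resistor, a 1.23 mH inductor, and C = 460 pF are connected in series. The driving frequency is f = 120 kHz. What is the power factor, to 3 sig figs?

ω = 2πf = 754000 rad/s
X_L = ωL = 927 Ω
X_C = 1/(ωC) = 2880 Ω
Net reactance X = X_L − X_C = -1960 Ω
Z = 2810 − j1960 Ω
|Z| = √(2810² + 1960²) = 3420 Ω
∠Z = arctan(-1960/2810) = -34.8°
cos φ = cos(-34.8°) = 0.821

0.821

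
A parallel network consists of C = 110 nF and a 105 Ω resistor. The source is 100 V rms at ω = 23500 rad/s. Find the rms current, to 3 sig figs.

987 mA

X_C = 1/(ωC) = 387 Ω
Parallel: admittances add. Y = 1/R + jωC
Y = (0.00952 + j0.00259) S
|Y| = 0.00987 S → |Z| = 1/|Y| = 101 Ω, ∠Z = −∠Y = -15.2°
I = V/|Z| = 100/101 = 987 mA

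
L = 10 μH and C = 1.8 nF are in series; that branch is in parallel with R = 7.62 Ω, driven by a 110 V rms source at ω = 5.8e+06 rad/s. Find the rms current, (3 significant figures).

14.7 A

X_L = ωL = 58.0 Ω
X_C = 1/(ωC) = 95.8 Ω
Branch 1: Z₁ = R = 7.62 Ω
Branch 2 (series LC): Z₂ = j(X_L − X_C) = −j37.8 Ω
Parallel: Z = Z₁Z₂/(Z₁+Z₂), |Z| = 7.47 Ω, ∠Z = -11.4°
I = V/|Z| = 110/7.47 = 14.7 A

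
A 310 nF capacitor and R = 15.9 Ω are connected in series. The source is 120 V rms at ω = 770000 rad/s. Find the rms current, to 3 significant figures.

X_C = 1/(ωC) = 4.19 Ω
Z = 15.9 − j4.19 Ω
|Z| = √(15.9² + 4.19²) = 16.4 Ω
I = V/|Z| = 120/16.4 = 7.30 A

7.30 A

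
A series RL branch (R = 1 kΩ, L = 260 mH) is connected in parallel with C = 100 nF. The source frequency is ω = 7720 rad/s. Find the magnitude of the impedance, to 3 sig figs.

X_L = ωL = 2010 Ω
X_C = 1/(ωC) = 1300 Ω
Branch 1 (R+jX_L): Z₁ = 1000 + j2010 Ω, |Z₁| = 2240 Ω
Branch 2 (−jX_C): Z₂ = −j1300 Ω
Parallel: Z = Z₁Z₂/(Z₁+Z₂), |Z| = 2370 Ω, ∠Z = -61.9°

2370 Ω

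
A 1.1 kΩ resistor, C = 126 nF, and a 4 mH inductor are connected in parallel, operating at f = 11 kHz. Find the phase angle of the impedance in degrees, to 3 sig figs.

-79.9°

ω = 2πf = 69120 rad/s
X_L = ωL = 276 Ω
X_C = 1/(ωC) = 115 Ω
Parallel: admittances add. Y = 1/R + 1/(jωL) + jωC
Y = (0.000909 + j0.00509) S
|Y| = 0.00517 S → |Z| = 1/|Y| = 193 Ω, ∠Z = −∠Y = -79.9°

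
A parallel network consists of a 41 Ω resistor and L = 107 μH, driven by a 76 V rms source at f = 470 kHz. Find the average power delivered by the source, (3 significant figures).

ω = 2πf = 2.953e+06 rad/s
X_L = ωL = 316 Ω
Parallel: admittances add. Y = 1/R + 1/(jωL)
Y = (0.0244 − j0.00316) S
|Y| = 0.0246 S → |Z| = 1/|Y| = 40.7 Ω, ∠Z = −∠Y = 7.39°
I = V/|Z| = 1.87 A
P = VI cos φ = 76 × 1.87 × cos(7.39°) = 141 W

141 W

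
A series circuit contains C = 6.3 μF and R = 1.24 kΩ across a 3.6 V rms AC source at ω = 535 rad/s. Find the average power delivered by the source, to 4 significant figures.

9.886 mW

X_C = 1/(ωC) = 296.7 Ω
Z = 1240 − j296.7 Ω
|Z| = √(1240² + 296.7²) = 1275 Ω
∠Z = arctan(-296.7/1240) = -13.46°
I = V/|Z| = 2.824 mA
P = VI cos φ = 3.6 × 0.002824 × cos(-13.46°) = 9.886 mW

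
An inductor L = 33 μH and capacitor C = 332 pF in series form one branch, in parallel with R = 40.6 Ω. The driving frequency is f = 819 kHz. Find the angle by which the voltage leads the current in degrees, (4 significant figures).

ω = 2πf = 5.146e+06 rad/s
X_L = ωL = 169.8 Ω
X_C = 1/(ωC) = 585.3 Ω
Branch 1: Z₁ = R = 40.60 Ω
Branch 2 (series LC): Z₂ = j(X_L − X_C) = −j415.5 Ω
Parallel: Z = Z₁Z₂/(Z₁+Z₂), |Z| = 40.41 Ω, ∠Z = -5.581°

-5.581°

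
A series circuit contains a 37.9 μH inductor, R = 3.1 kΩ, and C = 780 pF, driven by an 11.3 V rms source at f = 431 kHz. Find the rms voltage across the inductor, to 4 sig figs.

0.3715 V

ω = 2πf = 2.708e+06 rad/s
X_L = ωL = 102.6 Ω
X_C = 1/(ωC) = 473.4 Ω
Net reactance X = X_L − X_C = -370.8 Ω
Z = 3100 − j370.8 Ω
|Z| = √(3100² + 370.8²) = 3122 Ω
I = V/|Z| = 3.619 mA
V_L = I·|Z_L| = 0.003619 × 102.6 = 0.3715 V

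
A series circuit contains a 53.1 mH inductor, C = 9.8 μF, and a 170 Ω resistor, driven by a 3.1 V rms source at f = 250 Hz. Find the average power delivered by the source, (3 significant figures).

55.9 mW

ω = 2πf = 1571 rad/s
X_L = ωL = 83.4 Ω
X_C = 1/(ωC) = 65.0 Ω
Net reactance X = X_L − X_C = 18.4 Ω
Z = 170 + j18.4 Ω
|Z| = √(170² + 18.4²) = 171 Ω
∠Z = arctan(18.4/170) = 6.19°
I = V/|Z| = 18.1 mA
P = VI cos φ = 3.1 × 0.0181 × cos(6.19°) = 55.9 mW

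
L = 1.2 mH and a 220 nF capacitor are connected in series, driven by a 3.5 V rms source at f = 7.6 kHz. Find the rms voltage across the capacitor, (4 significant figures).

ω = 2πf = 47750 rad/s
X_L = ωL = 57.30 Ω
X_C = 1/(ωC) = 95.19 Ω
Net reactance X = X_L − X_C = -37.89 Ω
Z = − j37.89 Ω
|Z| = √(0² + 37.89²) = 37.89 Ω
I = V/|Z| = 92.38 mA
V_C = I·|Z_C| = 0.09238 × 95.19 = 8.794 V

8.794 V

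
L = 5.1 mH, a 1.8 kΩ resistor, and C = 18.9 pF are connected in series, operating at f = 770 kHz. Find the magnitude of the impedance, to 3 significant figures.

13900 Ω

ω = 2πf = 4.838e+06 rad/s
X_L = ωL = 24700 Ω
X_C = 1/(ωC) = 10900 Ω
Net reactance X = X_L − X_C = 13700 Ω
Z = 1800 + j13700 Ω
|Z| = √(1800² + 13700²) = 13900 Ω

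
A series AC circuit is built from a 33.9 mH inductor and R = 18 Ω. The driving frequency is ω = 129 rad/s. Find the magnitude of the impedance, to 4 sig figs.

18.52 Ω

X_L = ωL = 4.373 Ω
Z = 18.00 + j4.373 Ω
|Z| = √(18.00² + 4.373²) = 18.52 Ω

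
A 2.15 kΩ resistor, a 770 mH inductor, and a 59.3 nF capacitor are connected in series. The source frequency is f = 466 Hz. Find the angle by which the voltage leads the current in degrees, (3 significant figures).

-58.5°

ω = 2πf = 2928 rad/s
X_L = ωL = 2250 Ω
X_C = 1/(ωC) = 5760 Ω
Net reactance X = X_L − X_C = -3500 Ω
Z = 2150 − j3500 Ω
|Z| = √(2150² + 3500²) = 4110 Ω
∠Z = arctan(-3500/2150) = -58.5°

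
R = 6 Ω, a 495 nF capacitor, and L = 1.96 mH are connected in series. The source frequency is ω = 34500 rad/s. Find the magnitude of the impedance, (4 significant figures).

X_L = ωL = 67.62 Ω
X_C = 1/(ωC) = 58.56 Ω
Net reactance X = X_L − X_C = 9.063 Ω
Z = 6.000 + j9.063 Ω
|Z| = √(6.000² + 9.063²) = 10.87 Ω

10.87 Ω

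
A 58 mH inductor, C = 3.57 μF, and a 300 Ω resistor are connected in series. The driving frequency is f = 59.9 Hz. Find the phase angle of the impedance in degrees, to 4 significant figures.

-67.45°

ω = 2πf = 376.4 rad/s
X_L = ωL = 21.83 Ω
X_C = 1/(ωC) = 744.3 Ω
Net reactance X = X_L − X_C = -722.4 Ω
Z = 300.0 − j722.4 Ω
|Z| = √(300.0² + 722.4²) = 782.2 Ω
∠Z = arctan(-722.4/300.0) = -67.45°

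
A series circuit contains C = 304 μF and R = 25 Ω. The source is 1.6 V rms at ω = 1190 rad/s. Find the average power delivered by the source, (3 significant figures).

101 mW

X_C = 1/(ωC) = 2.76 Ω
Z = 25.0 − j2.76 Ω
|Z| = √(25.0² + 2.76²) = 25.2 Ω
∠Z = arctan(-2.76/25.0) = -6.31°
I = V/|Z| = 63.6 mA
P = VI cos φ = 1.6 × 0.0636 × cos(-6.31°) = 101 mW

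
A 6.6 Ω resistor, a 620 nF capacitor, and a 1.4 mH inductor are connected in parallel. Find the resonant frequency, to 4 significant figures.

5.402 kHz

ω₀ = 1/√(LC) = 1/√(0.0014 × 6.2e-07) = 33940 rad/s
f₀ = ω₀/(2π) = 5.402 kHz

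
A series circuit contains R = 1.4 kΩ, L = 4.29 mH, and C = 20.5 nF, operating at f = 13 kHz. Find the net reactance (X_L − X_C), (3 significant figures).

ω = 2πf = 81680 rad/s
X_L = ωL = 350 Ω
X_C = 1/(ωC) = 597 Ω
X = 350 − 597 = -247 Ω

-247 Ω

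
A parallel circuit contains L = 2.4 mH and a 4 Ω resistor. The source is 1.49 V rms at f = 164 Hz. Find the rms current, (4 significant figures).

ω = 2πf = 1030 rad/s
X_L = ωL = 2.473 Ω
Parallel: admittances add. Y = 1/R + 1/(jωL)
Y = (0.2500 − j0.4044) S
|Y| = 0.4754 S → |Z| = 1/|Y| = 2.103 Ω, ∠Z = −∠Y = 58.27°
I = V/|Z| = 1.49/2.103 = 708.3 mA

708.3 mA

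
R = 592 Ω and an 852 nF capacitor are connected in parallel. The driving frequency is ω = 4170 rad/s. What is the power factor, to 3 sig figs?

X_C = 1/(ωC) = 281 Ω
Parallel: admittances add. Y = 1/R + jωC
Y = (0.00169 + j0.00355) S
|Y| = 0.00393 S → |Z| = 1/|Y| = 254 Ω, ∠Z = −∠Y = -64.6°
cos φ = cos(-64.6°) = 0.429

0.429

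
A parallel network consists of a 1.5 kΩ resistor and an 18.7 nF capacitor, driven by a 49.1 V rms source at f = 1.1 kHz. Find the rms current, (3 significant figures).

33.3 mA

ω = 2πf = 6912 rad/s
X_C = 1/(ωC) = 7740 Ω
Parallel: admittances add. Y = 1/R + jωC
Y = (0.000667 + j0.000129) S
|Y| = 0.000679 S → |Z| = 1/|Y| = 1470 Ω, ∠Z = −∠Y = -11.0°
I = V/|Z| = 49.1/1470 = 33.3 mA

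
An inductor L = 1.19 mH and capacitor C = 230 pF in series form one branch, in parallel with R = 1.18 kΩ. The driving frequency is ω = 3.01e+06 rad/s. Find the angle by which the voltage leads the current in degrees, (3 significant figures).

X_L = ωL = 3580 Ω
X_C = 1/(ωC) = 1440 Ω
Branch 1: Z₁ = R = 1180 Ω
Branch 2 (series LC): Z₂ = j(X_L − X_C) = j2140 Ω
Parallel: Z = Z₁Z₂/(Z₁+Z₂), |Z| = 1030 Ω, ∠Z = 28.9°

28.9°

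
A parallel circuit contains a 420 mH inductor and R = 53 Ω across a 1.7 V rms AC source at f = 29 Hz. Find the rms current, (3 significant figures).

ω = 2πf = 182.2 rad/s
X_L = ωL = 76.5 Ω
Parallel: admittances add. Y = 1/R + 1/(jωL)
Y = (0.0189 − j0.0131) S
|Y| = 0.0230 S → |Z| = 1/|Y| = 43.6 Ω, ∠Z = −∠Y = 34.7°
I = V/|Z| = 1.7/43.6 = 39.0 mA

39.0 mA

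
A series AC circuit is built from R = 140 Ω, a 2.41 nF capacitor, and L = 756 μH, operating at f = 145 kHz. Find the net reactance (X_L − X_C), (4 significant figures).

ω = 2πf = 911100 rad/s
X_L = ωL = 688.8 Ω
X_C = 1/(ωC) = 455.4 Ω
X = 688.8 − 455.4 = 233.3 Ω

233.3 Ω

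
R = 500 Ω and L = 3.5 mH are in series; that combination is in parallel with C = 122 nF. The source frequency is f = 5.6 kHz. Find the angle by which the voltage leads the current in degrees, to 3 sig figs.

ω = 2πf = 35190 rad/s
X_L = ωL = 123 Ω
X_C = 1/(ωC) = 233 Ω
Branch 1 (R+jX_L): Z₁ = 500 + j123 Ω, |Z₁| = 515 Ω
Branch 2 (−jX_C): Z₂ = −j233 Ω
Parallel: Z = Z₁Z₂/(Z₁+Z₂), |Z| = 234 Ω, ∠Z = -63.8°

-63.8°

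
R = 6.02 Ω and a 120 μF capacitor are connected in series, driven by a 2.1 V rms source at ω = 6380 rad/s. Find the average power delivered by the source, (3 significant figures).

X_C = 1/(ωC) = 1.31 Ω
Z = 6.02 − j1.31 Ω
|Z| = √(6.02² + 1.31²) = 6.16 Ω
∠Z = arctan(-1.31/6.02) = -12.2°
I = V/|Z| = 341 mA
P = VI cos φ = 2.1 × 0.341 × cos(-12.2°) = 700 mW

700 mW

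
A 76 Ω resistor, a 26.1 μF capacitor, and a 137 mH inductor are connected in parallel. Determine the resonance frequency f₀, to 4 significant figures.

84.17 Hz

ω₀ = 1/√(LC) = 1/√(0.137 × 2.61e-05) = 528.8 rad/s
f₀ = ω₀/(2π) = 84.17 Hz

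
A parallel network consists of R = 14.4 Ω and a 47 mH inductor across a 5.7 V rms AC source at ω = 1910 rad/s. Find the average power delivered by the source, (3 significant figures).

X_L = ωL = 89.8 Ω
Parallel: admittances add. Y = 1/R + 1/(jωL)
Y = (0.0694 − j0.0111) S
|Y| = 0.0703 S → |Z| = 1/|Y| = 14.2 Ω, ∠Z = −∠Y = 9.11°
I = V/|Z| = 401 mA
P = VI cos φ = 5.7 × 0.401 × cos(9.11°) = 2.26 W

2.26 W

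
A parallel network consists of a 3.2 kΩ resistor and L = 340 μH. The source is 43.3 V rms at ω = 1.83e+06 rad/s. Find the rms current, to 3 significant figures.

70.9 mA

X_L = ωL = 622 Ω
Parallel: admittances add. Y = 1/R + 1/(jωL)
Y = (0.000313 − j0.00161) S
|Y| = 0.00164 S → |Z| = 1/|Y| = 611 Ω, ∠Z = −∠Y = 79.0°
I = V/|Z| = 43.3/611 = 70.9 mA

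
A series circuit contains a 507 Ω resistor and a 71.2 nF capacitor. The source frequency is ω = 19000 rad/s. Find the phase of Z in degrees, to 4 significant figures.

X_C = 1/(ωC) = 739.2 Ω
Z = 507.0 − j739.2 Ω
|Z| = √(507.0² + 739.2²) = 896.4 Ω
∠Z = arctan(-739.2/507.0) = -55.55°

-55.55°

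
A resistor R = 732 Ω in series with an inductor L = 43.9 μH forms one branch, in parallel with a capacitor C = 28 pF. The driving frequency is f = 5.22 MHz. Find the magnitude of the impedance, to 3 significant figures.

2170 Ω

ω = 2πf = 3.28e+07 rad/s
X_L = ωL = 1440 Ω
X_C = 1/(ωC) = 1090 Ω
Branch 1 (R+jX_L): Z₁ = 732 + j1440 Ω, |Z₁| = 1620 Ω
Branch 2 (−jX_C): Z₂ = −j1090 Ω
Parallel: Z = Z₁Z₂/(Z₁+Z₂), |Z| = 2170 Ω, ∠Z = -52.6°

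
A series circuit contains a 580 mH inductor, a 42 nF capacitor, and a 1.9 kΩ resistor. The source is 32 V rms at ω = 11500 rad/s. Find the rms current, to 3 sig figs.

X_L = ωL = 6670 Ω
X_C = 1/(ωC) = 2070 Ω
Net reactance X = X_L − X_C = 4600 Ω
Z = 1900 + j4600 Ω
|Z| = √(1900² + 4600²) = 4980 Ω
I = V/|Z| = 32/4980 = 6.43 mA

6.43 mA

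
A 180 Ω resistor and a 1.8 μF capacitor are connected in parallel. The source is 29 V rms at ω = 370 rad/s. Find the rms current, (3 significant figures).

162 mA

X_C = 1/(ωC) = 1500 Ω
Parallel: admittances add. Y = 1/R + jωC
Y = (0.00556 + j0.000666) S
|Y| = 0.00560 S → |Z| = 1/|Y| = 179 Ω, ∠Z = −∠Y = -6.84°
I = V/|Z| = 29/179 = 162 mA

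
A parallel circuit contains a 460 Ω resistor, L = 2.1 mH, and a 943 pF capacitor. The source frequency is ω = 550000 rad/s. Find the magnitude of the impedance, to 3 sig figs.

X_L = ωL = 1160 Ω
X_C = 1/(ωC) = 1930 Ω
Parallel: admittances add. Y = 1/R + 1/(jωL) + jωC
Y = (0.00217 − j0.000347) S
|Y| = 0.00220 S → |Z| = 1/|Y| = 454 Ω, ∠Z = −∠Y = 9.07°

454 Ω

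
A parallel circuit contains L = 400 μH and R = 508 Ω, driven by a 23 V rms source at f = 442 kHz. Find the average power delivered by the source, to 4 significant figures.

ω = 2πf = 2.777e+06 rad/s
X_L = ωL = 1111 Ω
Parallel: admittances add. Y = 1/R + 1/(jωL)
Y = (0.001969 − j0.0009002) S
|Y| = 0.002165 S → |Z| = 1/|Y| = 462.0 Ω, ∠Z = −∠Y = 24.57°
I = V/|Z| = 49.79 mA
P = VI cos φ = 23 × 0.04979 × cos(24.57°) = 1.041 W

1.041 W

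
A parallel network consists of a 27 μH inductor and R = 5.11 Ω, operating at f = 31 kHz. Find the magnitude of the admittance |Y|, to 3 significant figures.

273 mS

ω = 2πf = 194800 rad/s
X_L = ωL = 5.26 Ω
Parallel: admittances add. Y = 1/R + 1/(jωL)
Y = (0.196 − j0.190) S
|Y| = 0.273 S → |Z| = 1/|Y| = 3.66 Ω, ∠Z = −∠Y = 44.2°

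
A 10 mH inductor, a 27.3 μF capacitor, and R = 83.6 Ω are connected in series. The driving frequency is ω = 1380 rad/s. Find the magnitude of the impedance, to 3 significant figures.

84.6 Ω

X_L = ωL = 13.8 Ω
X_C = 1/(ωC) = 26.5 Ω
Net reactance X = X_L − X_C = -12.7 Ω
Z = 83.6 − j12.7 Ω
|Z| = √(83.6² + 12.7²) = 84.6 Ω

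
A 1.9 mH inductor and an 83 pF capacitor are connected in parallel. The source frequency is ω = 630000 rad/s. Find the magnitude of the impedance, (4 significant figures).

1277 Ω

X_L = ωL = 1197 Ω
X_C = 1/(ωC) = 19120 Ω
Parallel: admittances add. Y = 1/(jωL) + jωC
Y = (0 − j0.0007831) S
|Y| = 0.0007831 S → |Z| = 1/|Y| = 1277 Ω, ∠Z = −∠Y = 90.00°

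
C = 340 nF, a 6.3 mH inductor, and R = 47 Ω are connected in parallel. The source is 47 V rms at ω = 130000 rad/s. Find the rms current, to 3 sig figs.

2.25 A

X_L = ωL = 819 Ω
X_C = 1/(ωC) = 22.6 Ω
Parallel: admittances add. Y = 1/R + 1/(jωL) + jωC
Y = (0.0213 + j0.0430) S
|Y| = 0.0480 S → |Z| = 1/|Y| = 20.9 Ω, ∠Z = −∠Y = -63.7°
I = V/|Z| = 47/20.9 = 2.25 A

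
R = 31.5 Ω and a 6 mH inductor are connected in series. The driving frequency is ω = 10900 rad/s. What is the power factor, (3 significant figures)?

X_L = ωL = 65.4 Ω
Z = 31.5 + j65.4 Ω
|Z| = √(31.5² + 65.4²) = 72.6 Ω
∠Z = arctan(65.4/31.5) = 64.3°
cos φ = cos(64.3°) = 0.434

0.434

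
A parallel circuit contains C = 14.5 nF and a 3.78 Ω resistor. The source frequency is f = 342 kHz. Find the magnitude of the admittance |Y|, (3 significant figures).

266 mS

ω = 2πf = 2.149e+06 rad/s
X_C = 1/(ωC) = 32.1 Ω
Parallel: admittances add. Y = 1/R + jωC
Y = (0.265 + j0.0312) S
|Y| = 0.266 S → |Z| = 1/|Y| = 3.75 Ω, ∠Z = −∠Y = -6.72°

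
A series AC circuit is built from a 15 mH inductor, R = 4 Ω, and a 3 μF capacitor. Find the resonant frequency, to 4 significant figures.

ω₀ = 1/√(LC) = 1/√(0.015 × 3e-06) = 4714 rad/s
f₀ = ω₀/(2π) = 750.3 Hz

750.3 Hz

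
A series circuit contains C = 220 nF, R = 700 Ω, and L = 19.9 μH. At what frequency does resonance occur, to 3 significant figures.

76.1 kHz

ω₀ = 1/√(LC) = 1/√(1.99e-05 × 2.2e-07) = 477900 rad/s
f₀ = ω₀/(2π) = 76.1 kHz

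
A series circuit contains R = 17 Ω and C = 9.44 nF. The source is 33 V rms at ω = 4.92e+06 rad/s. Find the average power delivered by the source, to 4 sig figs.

X_C = 1/(ωC) = 21.53 Ω
Z = 17.00 − j21.53 Ω
|Z| = √(17.00² + 21.53²) = 27.43 Ω
∠Z = arctan(-21.53/17.00) = -51.71°
I = V/|Z| = 1.203 A
P = VI cos φ = 33 × 1.203 × cos(-51.71°) = 24.60 W

24.60 W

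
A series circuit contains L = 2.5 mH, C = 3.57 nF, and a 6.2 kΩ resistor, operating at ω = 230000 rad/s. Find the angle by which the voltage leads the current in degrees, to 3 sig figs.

X_L = ωL = 575 Ω
X_C = 1/(ωC) = 1220 Ω
Net reactance X = X_L − X_C = -643 Ω
Z = 6200 − j643 Ω
|Z| = √(6200² + 643²) = 6230 Ω
∠Z = arctan(-643/6200) = -5.92°

-5.92°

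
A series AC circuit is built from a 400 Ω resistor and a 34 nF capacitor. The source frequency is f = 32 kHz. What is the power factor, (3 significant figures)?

ω = 2πf = 201100 rad/s
X_C = 1/(ωC) = 146 Ω
Z = 400 − j146 Ω
|Z| = √(400² + 146²) = 426 Ω
∠Z = arctan(-146/400) = -20.1°
cos φ = cos(-20.1°) = 0.939

0.939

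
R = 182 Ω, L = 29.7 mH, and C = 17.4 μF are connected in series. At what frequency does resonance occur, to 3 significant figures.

ω₀ = 1/√(LC) = 1/√(0.0297 × 1.74e-05) = 1391 rad/s
f₀ = ω₀/(2π) = 221 Hz

221 Hz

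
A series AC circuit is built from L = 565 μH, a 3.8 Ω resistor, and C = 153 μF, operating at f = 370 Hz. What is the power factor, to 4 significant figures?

0.9303

ω = 2πf = 2325 rad/s
X_L = ωL = 1.313 Ω
X_C = 1/(ωC) = 2.811 Ω
Net reactance X = X_L − X_C = -1.498 Ω
Z = 3.800 − j1.498 Ω
|Z| = √(3.800² + 1.498²) = 4.085 Ω
∠Z = arctan(-1.498/3.800) = -21.51°
cos φ = cos(-21.51°) = 0.9303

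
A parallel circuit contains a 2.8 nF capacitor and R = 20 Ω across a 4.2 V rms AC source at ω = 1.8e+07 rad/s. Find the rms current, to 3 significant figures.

298 mA

X_C = 1/(ωC) = 19.8 Ω
Parallel: admittances add. Y = 1/R + jωC
Y = (0.0500 + j0.0504) S
|Y| = 0.0710 S → |Z| = 1/|Y| = 14.1 Ω, ∠Z = −∠Y = -45.2°
I = V/|Z| = 4.2/14.1 = 298 mA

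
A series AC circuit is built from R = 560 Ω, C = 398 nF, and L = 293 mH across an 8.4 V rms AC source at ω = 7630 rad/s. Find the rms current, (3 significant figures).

4.23 mA

X_L = ωL = 2240 Ω
X_C = 1/(ωC) = 329 Ω
Net reactance X = X_L − X_C = 1910 Ω
Z = 560 + j1910 Ω
|Z| = √(560² + 1910²) = 1990 Ω
I = V/|Z| = 8.4/1990 = 4.23 mA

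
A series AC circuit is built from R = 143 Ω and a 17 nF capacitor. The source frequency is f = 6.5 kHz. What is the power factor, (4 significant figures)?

ω = 2πf = 40840 rad/s
X_C = 1/(ωC) = 1440 Ω
Z = 143.0 − j1440 Ω
|Z| = √(143.0² + 1440²) = 1447 Ω
∠Z = arctan(-1440/143.0) = -84.33°
cos φ = cos(-84.33°) = 0.09880

0.09880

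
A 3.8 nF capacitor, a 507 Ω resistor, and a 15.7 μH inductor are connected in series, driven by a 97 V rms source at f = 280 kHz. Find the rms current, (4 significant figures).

ω = 2πf = 1.759e+06 rad/s
X_L = ωL = 27.62 Ω
X_C = 1/(ωC) = 149.6 Ω
Net reactance X = X_L − X_C = -122.0 Ω
Z = 507.0 − j122.0 Ω
|Z| = √(507.0² + 122.0²) = 521.5 Ω
I = V/|Z| = 97/521.5 = 186.0 mA

186.0 mA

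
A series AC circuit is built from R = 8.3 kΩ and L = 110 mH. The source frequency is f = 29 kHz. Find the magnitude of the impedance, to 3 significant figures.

ω = 2πf = 182200 rad/s
X_L = ωL = 20000 Ω
Z = 8300 + j20000 Ω
|Z| = √(8300² + 20000²) = 21700 Ω

21700 Ω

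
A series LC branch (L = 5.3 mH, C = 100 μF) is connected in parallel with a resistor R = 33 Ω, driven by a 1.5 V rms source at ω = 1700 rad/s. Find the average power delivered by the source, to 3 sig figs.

X_L = ωL = 9.01 Ω
X_C = 1/(ωC) = 5.88 Ω
Branch 1: Z₁ = R = 33.0 Ω
Branch 2 (series LC): Z₂ = j(X_L − X_C) = j3.13 Ω
Parallel: Z = Z₁Z₂/(Z₁+Z₂), |Z| = 3.11 Ω, ∠Z = 84.6°
I = V/|Z| = 482 mA
P = VI cos φ = 1.5 × 0.482 × cos(84.6°) = 68.2 mW

68.2 mW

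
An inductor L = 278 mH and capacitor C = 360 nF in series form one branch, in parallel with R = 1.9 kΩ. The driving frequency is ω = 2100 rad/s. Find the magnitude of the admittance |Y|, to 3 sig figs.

1.45 mS

X_L = ωL = 584 Ω
X_C = 1/(ωC) = 1320 Ω
Branch 1: Z₁ = R = 1900 Ω
Branch 2 (series LC): Z₂ = j(X_L − X_C) = −j739 Ω
Parallel: Z = Z₁Z₂/(Z₁+Z₂), |Z| = 689 Ω, ∠Z = -68.7°
|Y| = 1/|Z| = 1.45 mS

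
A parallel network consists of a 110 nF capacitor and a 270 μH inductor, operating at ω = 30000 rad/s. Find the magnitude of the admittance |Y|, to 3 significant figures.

120 mS

X_L = ωL = 8.10 Ω
X_C = 1/(ωC) = 303 Ω
Parallel: admittances add. Y = 1/(jωL) + jωC
Y = (0 − j0.120) S
|Y| = 0.120 S → |Z| = 1/|Y| = 8.32 Ω, ∠Z = −∠Y = 90.0°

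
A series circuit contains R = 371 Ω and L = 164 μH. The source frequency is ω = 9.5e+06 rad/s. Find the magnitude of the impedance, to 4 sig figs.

X_L = ωL = 1558 Ω
Z = 371.0 + j1558 Ω
|Z| = √(371.0² + 1558²) = 1602 Ω

1602 Ω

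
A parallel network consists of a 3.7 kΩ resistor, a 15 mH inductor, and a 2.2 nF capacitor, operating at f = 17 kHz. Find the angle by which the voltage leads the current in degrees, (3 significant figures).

ω = 2πf = 106800 rad/s
X_L = ωL = 1600 Ω
X_C = 1/(ωC) = 4260 Ω
Parallel: admittances add. Y = 1/R + 1/(jωL) + jωC
Y = (0.000270 − j0.000389) S
|Y| = 0.000474 S → |Z| = 1/|Y| = 2110 Ω, ∠Z = −∠Y = 55.2°

55.2°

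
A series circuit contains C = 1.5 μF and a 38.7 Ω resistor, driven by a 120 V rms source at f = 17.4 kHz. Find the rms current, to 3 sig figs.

3.06 A

ω = 2πf = 109300 rad/s
X_C = 1/(ωC) = 6.10 Ω
Z = 38.7 − j6.10 Ω
|Z| = √(38.7² + 6.10²) = 39.2 Ω
I = V/|Z| = 120/39.2 = 3.06 A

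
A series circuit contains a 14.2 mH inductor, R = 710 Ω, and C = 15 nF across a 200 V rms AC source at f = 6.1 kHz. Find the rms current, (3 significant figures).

ω = 2πf = 38330 rad/s
X_L = ωL = 544 Ω
X_C = 1/(ωC) = 1740 Ω
Net reactance X = X_L − X_C = -1200 Ω
Z = 710 − j1200 Ω
|Z| = √(710² + 1200²) = 1390 Ω
I = V/|Z| = 200/1390 = 144 mA

144 mA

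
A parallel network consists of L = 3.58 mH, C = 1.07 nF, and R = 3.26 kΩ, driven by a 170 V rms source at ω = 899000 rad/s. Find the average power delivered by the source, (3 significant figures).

8.87 W

X_L = ωL = 3220 Ω
X_C = 1/(ωC) = 1040 Ω
Parallel: admittances add. Y = 1/R + 1/(jωL) + jωC
Y = (0.000307 + j0.000651) S
|Y| = 0.000720 S → |Z| = 1/|Y| = 1390 Ω, ∠Z = −∠Y = -64.8°
I = V/|Z| = 122 mA
P = VI cos φ = 170 × 0.122 × cos(-64.8°) = 8.87 W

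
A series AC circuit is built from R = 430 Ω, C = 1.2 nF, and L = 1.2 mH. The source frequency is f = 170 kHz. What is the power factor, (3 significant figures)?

ω = 2πf = 1.068e+06 rad/s
X_L = ωL = 1280 Ω
X_C = 1/(ωC) = 780 Ω
Net reactance X = X_L − X_C = 502 Ω
Z = 430 + j502 Ω
|Z| = √(430² + 502²) = 661 Ω
∠Z = arctan(502/430) = 49.4°
cos φ = cos(49.4°) = 0.651

0.651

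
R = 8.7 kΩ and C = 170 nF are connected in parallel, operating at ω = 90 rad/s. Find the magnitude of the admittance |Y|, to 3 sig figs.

116 μS

X_C = 1/(ωC) = 65400 Ω
Parallel: admittances add. Y = 1/R + jωC
Y = (0.000115 + j1.53e-05) S
|Y| = 0.000116 S → |Z| = 1/|Y| = 8620 Ω, ∠Z = −∠Y = -7.58°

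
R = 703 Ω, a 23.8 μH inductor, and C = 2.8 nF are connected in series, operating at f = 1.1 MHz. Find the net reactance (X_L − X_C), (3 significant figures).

113 Ω

ω = 2πf = 6.912e+06 rad/s
X_L = ωL = 164 Ω
X_C = 1/(ωC) = 51.7 Ω
X = 164 − 51.7 = 113 Ω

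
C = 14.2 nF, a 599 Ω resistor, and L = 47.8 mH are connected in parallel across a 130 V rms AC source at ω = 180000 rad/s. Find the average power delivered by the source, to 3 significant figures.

X_L = ωL = 8600 Ω
X_C = 1/(ωC) = 391 Ω
Parallel: admittances add. Y = 1/R + 1/(jωL) + jωC
Y = (0.00167 + j0.00244) S
|Y| = 0.00296 S → |Z| = 1/|Y| = 338 Ω, ∠Z = −∠Y = -55.6°
I = V/|Z| = 384 mA
P = VI cos φ = 130 × 0.384 × cos(-55.6°) = 28.2 W

28.2 W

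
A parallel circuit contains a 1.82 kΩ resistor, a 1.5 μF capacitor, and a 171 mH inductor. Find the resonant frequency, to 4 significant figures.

ω₀ = 1/√(LC) = 1/√(0.171 × 1.5e-06) = 1974 rad/s
f₀ = ω₀/(2π) = 314.3 Hz

314.3 Hz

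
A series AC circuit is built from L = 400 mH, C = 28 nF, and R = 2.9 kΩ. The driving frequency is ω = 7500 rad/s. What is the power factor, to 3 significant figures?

0.855

X_L = ωL = 3000 Ω
X_C = 1/(ωC) = 4760 Ω
Net reactance X = X_L − X_C = -1760 Ω
Z = 2900 − j1760 Ω
|Z| = √(2900² + 1760²) = 3390 Ω
∠Z = arctan(-1760/2900) = -31.3°
cos φ = cos(-31.3°) = 0.855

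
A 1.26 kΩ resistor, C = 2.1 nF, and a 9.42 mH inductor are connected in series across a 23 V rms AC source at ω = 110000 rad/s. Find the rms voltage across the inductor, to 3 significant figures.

X_L = ωL = 1040 Ω
X_C = 1/(ωC) = 4330 Ω
Net reactance X = X_L − X_C = -3290 Ω
Z = 1260 − j3290 Ω
|Z| = √(1260² + 3290²) = 3530 Ω
I = V/|Z| = 6.52 mA
V_L = I·|Z_L| = 0.00652 × 1040 = 6.76 V

6.76 V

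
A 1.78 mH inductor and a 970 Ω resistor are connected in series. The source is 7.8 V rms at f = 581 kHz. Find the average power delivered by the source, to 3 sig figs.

1.37 mW

ω = 2πf = 3.651e+06 rad/s
X_L = ωL = 6500 Ω
Z = 970 + j6500 Ω
|Z| = √(970² + 6500²) = 6570 Ω
∠Z = arctan(6500/970) = 81.5°
I = V/|Z| = 1.19 mA
P = VI cos φ = 7.8 × 0.00119 × cos(81.5°) = 1.37 mW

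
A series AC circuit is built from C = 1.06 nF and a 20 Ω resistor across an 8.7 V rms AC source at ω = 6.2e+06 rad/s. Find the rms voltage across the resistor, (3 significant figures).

X_C = 1/(ωC) = 152 Ω
Z = 20.0 − j152 Ω
|Z| = √(20.0² + 152²) = 153 Ω
I = V/|Z| = 56.7 mA
V_R = I·|Z_R| = 0.0567 × 20.0 = 1.13 V

1.13 V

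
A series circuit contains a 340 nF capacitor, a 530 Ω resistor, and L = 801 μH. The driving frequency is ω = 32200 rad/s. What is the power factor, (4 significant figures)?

X_L = ωL = 25.79 Ω
X_C = 1/(ωC) = 91.34 Ω
Net reactance X = X_L − X_C = -65.55 Ω
Z = 530.0 − j65.55 Ω
|Z| = √(530.0² + 65.55²) = 534.0 Ω
∠Z = arctan(-65.55/530.0) = -7.050°
cos φ = cos(-7.050°) = 0.9924

0.9924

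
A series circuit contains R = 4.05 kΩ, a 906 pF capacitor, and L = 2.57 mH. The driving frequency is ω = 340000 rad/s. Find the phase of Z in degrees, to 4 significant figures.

X_L = ωL = 873.8 Ω
X_C = 1/(ωC) = 3246 Ω
Net reactance X = X_L − X_C = -2373 Ω
Z = 4050 − j2373 Ω
|Z| = √(4050² + 2373²) = 4694 Ω
∠Z = arctan(-2373/4050) = -30.36°

-30.36°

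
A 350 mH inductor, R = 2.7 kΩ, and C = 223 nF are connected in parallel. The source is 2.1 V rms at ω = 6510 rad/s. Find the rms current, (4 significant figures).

X_L = ωL = 2278 Ω
X_C = 1/(ωC) = 688.8 Ω
Parallel: admittances add. Y = 1/R + 1/(jωL) + jωC
Y = (0.0003704 + j0.001013) S
|Y| = 0.001078 S → |Z| = 1/|Y| = 927.3 Ω, ∠Z = −∠Y = -69.91°
I = V/|Z| = 2.1/927.3 = 2.265 mA

2.265 mA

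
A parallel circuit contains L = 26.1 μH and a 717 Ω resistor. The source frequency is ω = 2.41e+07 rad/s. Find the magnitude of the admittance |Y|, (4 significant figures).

X_L = ωL = 629.0 Ω
Parallel: admittances add. Y = 1/R + 1/(jωL)
Y = (0.001395 − j0.001590) S
|Y| = 0.002115 S → |Z| = 1/|Y| = 472.8 Ω, ∠Z = −∠Y = 48.74°

2.115 mS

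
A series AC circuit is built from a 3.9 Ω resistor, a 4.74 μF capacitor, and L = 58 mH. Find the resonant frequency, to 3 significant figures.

304 Hz

ω₀ = 1/√(LC) = 1/√(0.058 × 4.74e-06) = 1907 rad/s
f₀ = ω₀/(2π) = 304 Hz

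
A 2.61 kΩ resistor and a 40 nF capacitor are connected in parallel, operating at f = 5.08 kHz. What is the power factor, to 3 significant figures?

0.287

ω = 2πf = 31920 rad/s
X_C = 1/(ωC) = 783 Ω
Parallel: admittances add. Y = 1/R + jωC
Y = (0.000383 + j0.00128) S
|Y| = 0.00133 S → |Z| = 1/|Y| = 750 Ω, ∠Z = −∠Y = -73.3°
cos φ = cos(-73.3°) = 0.287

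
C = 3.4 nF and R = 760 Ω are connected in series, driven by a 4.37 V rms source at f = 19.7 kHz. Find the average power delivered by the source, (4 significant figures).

2.332 mW

ω = 2πf = 123800 rad/s
X_C = 1/(ωC) = 2376 Ω
Z = 760.0 − j2376 Ω
|Z| = √(760.0² + 2376²) = 2495 Ω
∠Z = arctan(-2376/760.0) = -72.26°
I = V/|Z| = 1.752 mA
P = VI cos φ = 4.37 × 0.001752 × cos(-72.26°) = 2.332 mW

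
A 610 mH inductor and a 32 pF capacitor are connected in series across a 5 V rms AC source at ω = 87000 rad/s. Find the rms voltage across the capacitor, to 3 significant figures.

5.87 V

X_L = ωL = 53100 Ω
X_C = 1/(ωC) = 359000 Ω
Net reactance X = X_L − X_C = -306000 Ω
Z = − j306000 Ω
|Z| = √(0² + 306000²) = 306000 Ω
I = V/|Z| = 16.3 μA
V_C = I·|Z_C| = 1.63e-05 × 359000 = 5.87 V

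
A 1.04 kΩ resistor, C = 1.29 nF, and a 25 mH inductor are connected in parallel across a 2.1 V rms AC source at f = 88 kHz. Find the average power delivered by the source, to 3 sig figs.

4.24 mW

ω = 2πf = 552900 rad/s
X_L = ωL = 13800 Ω
X_C = 1/(ωC) = 1400 Ω
Parallel: admittances add. Y = 1/R + 1/(jωL) + jωC
Y = (0.000962 + j0.000641) S
|Y| = 0.00116 S → |Z| = 1/|Y| = 865 Ω, ∠Z = −∠Y = -33.7°
I = V/|Z| = 2.43 mA
P = VI cos φ = 2.1 × 0.00243 × cos(-33.7°) = 4.24 mW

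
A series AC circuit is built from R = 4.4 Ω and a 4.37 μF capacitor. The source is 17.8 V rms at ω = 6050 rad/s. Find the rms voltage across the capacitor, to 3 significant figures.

X_C = 1/(ωC) = 37.8 Ω
Z = 4.40 − j37.8 Ω
|Z| = √(4.40² + 37.8²) = 38.1 Ω
I = V/|Z| = 467 mA
V_C = I·|Z_C| = 0.467 × 37.8 = 17.7 V

17.7 V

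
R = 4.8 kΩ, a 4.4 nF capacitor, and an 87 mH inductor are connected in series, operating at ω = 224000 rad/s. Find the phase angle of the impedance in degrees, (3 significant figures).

75.4°

X_L = ωL = 19500 Ω
X_C = 1/(ωC) = 1010 Ω
Net reactance X = X_L − X_C = 18500 Ω
Z = 4800 + j18500 Ω
|Z| = √(4800² + 18500²) = 19100 Ω
∠Z = arctan(18500/4800) = 75.4°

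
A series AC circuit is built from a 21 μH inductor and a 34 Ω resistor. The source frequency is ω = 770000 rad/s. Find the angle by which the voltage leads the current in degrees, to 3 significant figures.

25.4°

X_L = ωL = 16.2 Ω
Z = 34.0 + j16.2 Ω
|Z| = √(34.0² + 16.2²) = 37.6 Ω
∠Z = arctan(16.2/34.0) = 25.4°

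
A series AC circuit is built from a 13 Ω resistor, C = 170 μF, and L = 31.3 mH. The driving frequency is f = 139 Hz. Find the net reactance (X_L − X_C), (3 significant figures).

ω = 2πf = 873.4 rad/s
X_L = ωL = 27.3 Ω
X_C = 1/(ωC) = 6.74 Ω
X = 27.3 − 6.74 = 20.6 Ω

20.6 Ω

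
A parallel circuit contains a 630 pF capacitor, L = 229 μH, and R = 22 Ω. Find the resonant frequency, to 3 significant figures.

419 kHz

ω₀ = 1/√(LC) = 1/√(0.000229 × 6.3e-10) = 2.633e+06 rad/s
f₀ = ω₀/(2π) = 419 kHz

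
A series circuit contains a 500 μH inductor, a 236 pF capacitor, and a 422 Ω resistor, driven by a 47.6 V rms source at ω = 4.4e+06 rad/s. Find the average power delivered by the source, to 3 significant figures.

X_L = ωL = 2200 Ω
X_C = 1/(ωC) = 963 Ω
Net reactance X = X_L − X_C = 1240 Ω
Z = 422 + j1240 Ω
|Z| = √(422² + 1240²) = 1310 Ω
∠Z = arctan(1240/422) = 71.2°
I = V/|Z| = 36.4 mA
P = VI cos φ = 47.6 × 0.0364 × cos(71.2°) = 560 mW

560 mW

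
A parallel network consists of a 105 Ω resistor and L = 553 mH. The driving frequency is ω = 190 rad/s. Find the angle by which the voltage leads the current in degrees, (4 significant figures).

44.98°

X_L = ωL = 105.1 Ω
Parallel: admittances add. Y = 1/R + 1/(jωL)
Y = (0.009524 − j0.009517) S
|Y| = 0.01346 S → |Z| = 1/|Y| = 74.27 Ω, ∠Z = −∠Y = 44.98°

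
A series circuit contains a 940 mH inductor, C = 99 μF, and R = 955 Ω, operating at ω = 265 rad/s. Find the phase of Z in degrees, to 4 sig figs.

X_L = ωL = 249.1 Ω
X_C = 1/(ωC) = 38.12 Ω
Net reactance X = X_L − X_C = 211.0 Ω
Z = 955.0 + j211.0 Ω
|Z| = √(955.0² + 211.0²) = 978.0 Ω
∠Z = arctan(211.0/955.0) = 12.46°

12.46°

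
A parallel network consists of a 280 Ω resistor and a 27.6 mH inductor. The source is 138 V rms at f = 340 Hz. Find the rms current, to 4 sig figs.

ω = 2πf = 2136 rad/s
X_L = ωL = 58.96 Ω
Parallel: admittances add. Y = 1/R + 1/(jωL)
Y = (0.003571 − j0.01696) S
|Y| = 0.01733 S → |Z| = 1/|Y| = 57.70 Ω, ∠Z = −∠Y = 78.11°
I = V/|Z| = 138/57.70 = 2.392 A

2.392 A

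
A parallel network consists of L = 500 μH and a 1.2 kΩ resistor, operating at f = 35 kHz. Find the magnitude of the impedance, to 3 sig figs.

109 Ω

ω = 2πf = 219900 rad/s
X_L = ωL = 110 Ω
Parallel: admittances add. Y = 1/R + 1/(jωL)
Y = (0.000833 − j0.00909) S
|Y| = 0.00913 S → |Z| = 1/|Y| = 109 Ω, ∠Z = −∠Y = 84.8°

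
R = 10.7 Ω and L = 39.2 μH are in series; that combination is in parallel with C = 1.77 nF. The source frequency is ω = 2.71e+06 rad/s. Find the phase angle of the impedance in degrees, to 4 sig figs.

78.27°

X_L = ωL = 106.2 Ω
X_C = 1/(ωC) = 208.5 Ω
Branch 1 (R+jX_L): Z₁ = 10.70 + j106.2 Ω, |Z₁| = 106.8 Ω
Branch 2 (−jX_C): Z₂ = −j208.5 Ω
Parallel: Z = Z₁Z₂/(Z₁+Z₂), |Z| = 216.5 Ω, ∠Z = 78.27°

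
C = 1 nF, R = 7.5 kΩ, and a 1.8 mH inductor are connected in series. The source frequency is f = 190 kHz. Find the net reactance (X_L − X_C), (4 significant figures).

1311 Ω

ω = 2πf = 1.194e+06 rad/s
X_L = ωL = 2149 Ω
X_C = 1/(ωC) = 837.7 Ω
X = 2149 − 837.7 = 1311 Ω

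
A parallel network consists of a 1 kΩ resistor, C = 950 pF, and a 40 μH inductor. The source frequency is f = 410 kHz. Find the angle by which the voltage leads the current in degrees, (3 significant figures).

ω = 2πf = 2.576e+06 rad/s
X_L = ωL = 103 Ω
X_C = 1/(ωC) = 409 Ω
Parallel: admittances add. Y = 1/R + 1/(jωL) + jωC
Y = (0.00100 − j0.00726) S
|Y| = 0.00733 S → |Z| = 1/|Y| = 137 Ω, ∠Z = −∠Y = 82.2°

82.2°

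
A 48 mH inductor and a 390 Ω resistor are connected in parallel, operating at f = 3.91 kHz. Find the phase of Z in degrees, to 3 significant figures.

18.3°

ω = 2πf = 24570 rad/s
X_L = ωL = 1180 Ω
Parallel: admittances add. Y = 1/R + 1/(jωL)
Y = (0.00256 − j0.000848) S
|Y| = 0.00270 S → |Z| = 1/|Y| = 370 Ω, ∠Z = −∠Y = 18.3°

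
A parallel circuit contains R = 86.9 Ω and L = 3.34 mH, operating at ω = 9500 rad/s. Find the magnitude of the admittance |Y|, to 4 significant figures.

X_L = ωL = 31.73 Ω
Parallel: admittances add. Y = 1/R + 1/(jωL)
Y = (0.01151 − j0.03152) S
|Y| = 0.03355 S → |Z| = 1/|Y| = 29.81 Ω, ∠Z = −∠Y = 69.94°

33.55 mS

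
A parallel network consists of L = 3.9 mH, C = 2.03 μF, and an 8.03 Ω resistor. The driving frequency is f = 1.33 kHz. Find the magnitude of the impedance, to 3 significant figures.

ω = 2πf = 8357 rad/s
X_L = ωL = 32.6 Ω
X_C = 1/(ωC) = 58.9 Ω
Parallel: admittances add. Y = 1/R + 1/(jωL) + jωC
Y = (0.125 − j0.0137) S
|Y| = 0.125 S → |Z| = 1/|Y| = 7.98 Ω, ∠Z = −∠Y = 6.29°

7.98 Ω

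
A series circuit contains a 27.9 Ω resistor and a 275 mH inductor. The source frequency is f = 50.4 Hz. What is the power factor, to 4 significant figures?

ω = 2πf = 316.7 rad/s
X_L = ωL = 87.08 Ω
Z = 27.90 + j87.08 Ω
|Z| = √(27.90² + 87.08²) = 91.45 Ω
∠Z = arctan(87.08/27.90) = 72.24°
cos φ = cos(72.24°) = 0.3051

0.3051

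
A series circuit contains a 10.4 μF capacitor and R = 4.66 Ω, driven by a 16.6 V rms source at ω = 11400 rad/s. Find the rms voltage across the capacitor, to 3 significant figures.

X_C = 1/(ωC) = 8.43 Ω
Z = 4.66 − j8.43 Ω
|Z| = √(4.66² + 8.43²) = 9.64 Ω
I = V/|Z| = 1.72 A
V_C = I·|Z_C| = 1.72 × 8.43 = 14.5 V

14.5 V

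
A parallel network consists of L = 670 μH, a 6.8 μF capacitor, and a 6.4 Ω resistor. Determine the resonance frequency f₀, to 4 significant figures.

ω₀ = 1/√(LC) = 1/√(0.00067 × 6.8e-06) = 14820 rad/s
f₀ = ω₀/(2π) = 2.358 kHz

2.358 kHz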